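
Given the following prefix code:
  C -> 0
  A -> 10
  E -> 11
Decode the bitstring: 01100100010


Decoding step by step:
Bits 0 -> C
Bits 11 -> E
Bits 0 -> C
Bits 0 -> C
Bits 10 -> A
Bits 0 -> C
Bits 0 -> C
Bits 10 -> A


Decoded message: CECCACCA


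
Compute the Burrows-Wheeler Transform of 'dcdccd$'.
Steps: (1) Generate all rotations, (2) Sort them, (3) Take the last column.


Rotations (sorted):
  0: $dcdccd -> last char: d
  1: ccd$dcd -> last char: d
  2: cd$dcdc -> last char: c
  3: cdccd$d -> last char: d
  4: d$dcdcc -> last char: c
  5: dccd$dc -> last char: c
  6: dcdccd$ -> last char: $


BWT = ddcdcc$


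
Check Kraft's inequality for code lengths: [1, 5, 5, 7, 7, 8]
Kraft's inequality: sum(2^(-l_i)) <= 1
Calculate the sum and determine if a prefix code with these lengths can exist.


Sum = 2^(-1) + 2^(-5) + 2^(-5) + 2^(-7) + 2^(-7) + 2^(-8)
    = 0.5 + 0.03125 + 0.03125 + 0.0078125 + 0.0078125 + 0.00390625
    = 149/256 = 0.58203125
Since 0.58203125 <= 1, Kraft's inequality IS satisfied.
A prefix code with these lengths CAN exist.

Kraft sum = 0.58203125. Satisfied.


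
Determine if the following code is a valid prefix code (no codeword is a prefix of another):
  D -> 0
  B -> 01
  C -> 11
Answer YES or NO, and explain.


Checking each pair (does one codeword prefix another?):
  D='0' vs B='01': prefix -- VIOLATION

NO -- this is NOT a valid prefix code. D (0) is a prefix of B (01).


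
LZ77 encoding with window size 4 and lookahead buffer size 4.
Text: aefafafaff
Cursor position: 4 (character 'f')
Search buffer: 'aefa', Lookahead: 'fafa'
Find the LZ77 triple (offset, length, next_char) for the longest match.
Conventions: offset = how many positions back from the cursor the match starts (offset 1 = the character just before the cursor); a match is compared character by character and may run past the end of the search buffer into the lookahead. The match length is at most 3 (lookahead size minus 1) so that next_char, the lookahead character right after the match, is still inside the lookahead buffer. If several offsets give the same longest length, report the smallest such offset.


Try each offset into the search buffer:
  offset=1 (pos 3, char 'a'): match length 0
  offset=2 (pos 2, char 'f'): match length 3
  offset=3 (pos 1, char 'e'): match length 0
  offset=4 (pos 0, char 'a'): match length 0
Longest match has length 3 at offset 2.
next_char = character at position 4 + 3 = 7 -> 'a'

Best match: offset=2, length=3 (matching 'faf' starting at position 2)
LZ77 triple: (2, 3, 'a')


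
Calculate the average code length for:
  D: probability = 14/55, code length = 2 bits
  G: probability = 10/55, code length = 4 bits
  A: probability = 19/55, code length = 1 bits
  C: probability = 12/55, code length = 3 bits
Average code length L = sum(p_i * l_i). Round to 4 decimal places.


Weighted contributions p_i * l_i:
  D: (14/55) * 2 = 28/55
  G: (10/55) * 4 = 40/55
  A: (19/55) * 1 = 19/55
  C: (12/55) * 3 = 36/55
Sum = (28 + 40 + 19 + 36)/55 = 123/55

L = 123/55 = 2.2364 bits/symbol


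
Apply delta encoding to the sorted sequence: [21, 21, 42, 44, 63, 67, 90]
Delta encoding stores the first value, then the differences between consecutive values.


First value: 21
Deltas:
  21 - 21 = 0
  42 - 21 = 21
  44 - 42 = 2
  63 - 44 = 19
  67 - 63 = 4
  90 - 67 = 23


Delta encoded: [21, 0, 21, 2, 19, 4, 23]


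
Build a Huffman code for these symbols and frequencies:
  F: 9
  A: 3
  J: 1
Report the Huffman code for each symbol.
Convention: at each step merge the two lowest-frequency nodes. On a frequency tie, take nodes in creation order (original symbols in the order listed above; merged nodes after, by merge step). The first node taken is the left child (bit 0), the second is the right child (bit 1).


Huffman tree construction:
Step 1: Merge J(1) + A(3) = 4
Step 2: Merge (J+A)(4) + F(9) = 13
Read each symbol's code off the tree from the root (left child = 0, right child = 1).

Codes:
  F: 1 (length 1)
  A: 01 (length 2)
  J: 00 (length 2)
Average code length: 17/13 = 1.3077 bits/symbol


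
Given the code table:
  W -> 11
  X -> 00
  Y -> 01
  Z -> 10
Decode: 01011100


Decoding:
01 -> Y
01 -> Y
11 -> W
00 -> X


Result: YYWX


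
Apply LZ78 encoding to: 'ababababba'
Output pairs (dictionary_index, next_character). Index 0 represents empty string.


LZ78 encoding steps:
Dictionary: {0: ''}
Step 1: w='' (idx 0), next='a' -> output (0, 'a'), add 'a' as idx 1
Step 2: w='' (idx 0), next='b' -> output (0, 'b'), add 'b' as idx 2
Step 3: w='a' (idx 1), next='b' -> output (1, 'b'), add 'ab' as idx 3
Step 4: w='ab' (idx 3), next='a' -> output (3, 'a'), add 'aba' as idx 4
Step 5: w='b' (idx 2), next='b' -> output (2, 'b'), add 'bb' as idx 5
Step 6: w='a' (idx 1), end of input -> output (1, '')


Encoded: [(0, 'a'), (0, 'b'), (1, 'b'), (3, 'a'), (2, 'b'), (1, '')]


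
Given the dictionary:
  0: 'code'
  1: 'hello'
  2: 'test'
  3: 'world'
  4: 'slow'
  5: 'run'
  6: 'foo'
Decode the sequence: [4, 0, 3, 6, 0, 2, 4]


Look up each index in the dictionary:
  4 -> 'slow'
  0 -> 'code'
  3 -> 'world'
  6 -> 'foo'
  0 -> 'code'
  2 -> 'test'
  4 -> 'slow'

Decoded: "slow code world foo code test slow"


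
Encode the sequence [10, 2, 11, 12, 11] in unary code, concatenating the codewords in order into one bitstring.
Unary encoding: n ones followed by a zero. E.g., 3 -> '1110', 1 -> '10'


Encode each number as n ones followed by a terminating 0:
  10 -> 11111111110 (11 bits)
  2 -> 110 (3 bits)
  11 -> 111111111110 (12 bits)
  12 -> 1111111111110 (13 bits)
  11 -> 111111111110 (12 bits)
Total length = 11 + 3 + 12 + 13 + 12 = 51 bits.

Unary([10, 2, 11, 12, 11]) = 111111111101101111111111101111111111110111111111110 (51 bits)


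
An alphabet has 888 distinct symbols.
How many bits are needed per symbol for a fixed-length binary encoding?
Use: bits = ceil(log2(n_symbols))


log2(888) = 9.7944
Bracket: 2^9 = 512 < 888 <= 2^10 = 1024
So ceil(log2(888)) = 10

bits = ceil(log2(888)) = ceil(9.7944) = 10 bits


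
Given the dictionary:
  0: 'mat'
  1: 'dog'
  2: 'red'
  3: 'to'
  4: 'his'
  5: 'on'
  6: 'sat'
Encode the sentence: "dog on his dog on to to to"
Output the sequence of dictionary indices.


Look up each word in the dictionary:
  'dog' -> 1
  'on' -> 5
  'his' -> 4
  'dog' -> 1
  'on' -> 5
  'to' -> 3
  'to' -> 3
  'to' -> 3

Encoded: [1, 5, 4, 1, 5, 3, 3, 3]


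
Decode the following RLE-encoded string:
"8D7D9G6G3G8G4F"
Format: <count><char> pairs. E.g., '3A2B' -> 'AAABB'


Expanding each <count><char> pair:
  8D -> 'DDDDDDDD'
  7D -> 'DDDDDDD'
  9G -> 'GGGGGGGGG'
  6G -> 'GGGGGG'
  3G -> 'GGG'
  8G -> 'GGGGGGGG'
  4F -> 'FFFF'

Decoded = DDDDDDDDDDDDDDDGGGGGGGGGGGGGGGGGGGGGGGGGGFFFF


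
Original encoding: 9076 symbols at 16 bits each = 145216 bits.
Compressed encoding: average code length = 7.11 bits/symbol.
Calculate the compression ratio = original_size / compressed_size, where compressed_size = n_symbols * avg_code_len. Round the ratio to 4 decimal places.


original_size = n_symbols * orig_bits = 9076 * 16 = 145216 bits
compressed_size = n_symbols * avg_code_len = 9076 * 7.11 = 64530.36 bits
ratio = original_size / compressed_size = 145216 / 64530.36 = 2.2504

Compression ratio = 2.2504


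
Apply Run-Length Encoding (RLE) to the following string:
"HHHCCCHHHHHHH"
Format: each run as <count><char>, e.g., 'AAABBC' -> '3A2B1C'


Scanning runs left to right:
  i=0: run of 'H' x 3 -> '3H'
  i=3: run of 'C' x 3 -> '3C'
  i=6: run of 'H' x 7 -> '7H'

RLE = 3H3C7H


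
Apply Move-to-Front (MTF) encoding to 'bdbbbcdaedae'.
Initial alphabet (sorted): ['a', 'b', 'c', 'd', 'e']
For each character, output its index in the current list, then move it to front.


MTF encoding:
'b': index 1 in ['a', 'b', 'c', 'd', 'e'] -> ['b', 'a', 'c', 'd', 'e']
'd': index 3 in ['b', 'a', 'c', 'd', 'e'] -> ['d', 'b', 'a', 'c', 'e']
'b': index 1 in ['d', 'b', 'a', 'c', 'e'] -> ['b', 'd', 'a', 'c', 'e']
'b': index 0 in ['b', 'd', 'a', 'c', 'e'] -> ['b', 'd', 'a', 'c', 'e']
'b': index 0 in ['b', 'd', 'a', 'c', 'e'] -> ['b', 'd', 'a', 'c', 'e']
'c': index 3 in ['b', 'd', 'a', 'c', 'e'] -> ['c', 'b', 'd', 'a', 'e']
'd': index 2 in ['c', 'b', 'd', 'a', 'e'] -> ['d', 'c', 'b', 'a', 'e']
'a': index 3 in ['d', 'c', 'b', 'a', 'e'] -> ['a', 'd', 'c', 'b', 'e']
'e': index 4 in ['a', 'd', 'c', 'b', 'e'] -> ['e', 'a', 'd', 'c', 'b']
'd': index 2 in ['e', 'a', 'd', 'c', 'b'] -> ['d', 'e', 'a', 'c', 'b']
'a': index 2 in ['d', 'e', 'a', 'c', 'b'] -> ['a', 'd', 'e', 'c', 'b']
'e': index 2 in ['a', 'd', 'e', 'c', 'b'] -> ['e', 'a', 'd', 'c', 'b']


Output: [1, 3, 1, 0, 0, 3, 2, 3, 4, 2, 2, 2]


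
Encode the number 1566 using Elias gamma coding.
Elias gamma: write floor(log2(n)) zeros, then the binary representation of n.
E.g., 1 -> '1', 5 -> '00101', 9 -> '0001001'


num_bits = floor(log2(1566)) + 1 = 11
leading_zeros = num_bits - 1 = 10
binary(1566) = 11000011110

Elias gamma(1566) = '0000000000' + '11000011110' = 000000000011000011110 (21 bits)


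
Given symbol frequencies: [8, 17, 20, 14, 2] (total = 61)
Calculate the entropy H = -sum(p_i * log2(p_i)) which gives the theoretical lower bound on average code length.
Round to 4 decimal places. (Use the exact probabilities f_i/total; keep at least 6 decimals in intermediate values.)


Per-symbol terms -p_i * log2(p_i) with p_i = f_i/61:
  p = 8/61 = 0.131148: log2(p) = -2.930737, -p*log2(p) = 0.384359
  p = 17/61 = 0.278689: log2(p) = -1.843274, -p*log2(p) = 0.513699
  p = 20/61 = 0.327869: log2(p) = -1.608809, -p*log2(p) = 0.527478
  p = 14/61 = 0.229508: log2(p) = -2.123382, -p*log2(p) = 0.487334
  p = 2/61 = 0.032787: log2(p) = -4.930737, -p*log2(p) = 0.161664
H = 0.384359 + 0.513699 + 0.527478 + 0.487334 + 0.161664 = 2.074534

H = 2.0745 bits/symbol


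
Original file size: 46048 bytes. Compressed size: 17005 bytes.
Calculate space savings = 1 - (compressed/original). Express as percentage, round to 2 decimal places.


ratio = compressed/original = 17005/46048 = 0.369289
savings = 1 - ratio = 1 - 0.369289 = 0.630711
as a percentage: 0.630711 * 100 = 63.07%

Space savings = 1 - 17005/46048 = 63.07%


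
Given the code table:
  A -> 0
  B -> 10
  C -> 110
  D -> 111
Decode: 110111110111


Decoding:
110 -> C
111 -> D
110 -> C
111 -> D


Result: CDCD


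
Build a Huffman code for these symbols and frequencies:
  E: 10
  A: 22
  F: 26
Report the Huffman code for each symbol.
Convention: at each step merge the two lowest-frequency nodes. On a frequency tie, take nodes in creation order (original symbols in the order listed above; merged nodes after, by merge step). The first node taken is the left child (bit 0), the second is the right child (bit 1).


Huffman tree construction:
Step 1: Merge E(10) + A(22) = 32
Step 2: Merge F(26) + (E+A)(32) = 58
Read each symbol's code off the tree from the root (left child = 0, right child = 1).

Codes:
  E: 10 (length 2)
  A: 11 (length 2)
  F: 0 (length 1)
Average code length: 90/58 = 1.5517 bits/symbol


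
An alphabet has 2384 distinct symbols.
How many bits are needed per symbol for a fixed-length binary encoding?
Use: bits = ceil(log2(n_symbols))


log2(2384) = 11.2192
Bracket: 2^11 = 2048 < 2384 <= 2^12 = 4096
So ceil(log2(2384)) = 12

bits = ceil(log2(2384)) = ceil(11.2192) = 12 bits


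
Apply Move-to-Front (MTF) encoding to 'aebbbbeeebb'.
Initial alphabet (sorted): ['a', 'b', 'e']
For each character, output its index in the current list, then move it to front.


MTF encoding:
'a': index 0 in ['a', 'b', 'e'] -> ['a', 'b', 'e']
'e': index 2 in ['a', 'b', 'e'] -> ['e', 'a', 'b']
'b': index 2 in ['e', 'a', 'b'] -> ['b', 'e', 'a']
'b': index 0 in ['b', 'e', 'a'] -> ['b', 'e', 'a']
'b': index 0 in ['b', 'e', 'a'] -> ['b', 'e', 'a']
'b': index 0 in ['b', 'e', 'a'] -> ['b', 'e', 'a']
'e': index 1 in ['b', 'e', 'a'] -> ['e', 'b', 'a']
'e': index 0 in ['e', 'b', 'a'] -> ['e', 'b', 'a']
'e': index 0 in ['e', 'b', 'a'] -> ['e', 'b', 'a']
'b': index 1 in ['e', 'b', 'a'] -> ['b', 'e', 'a']
'b': index 0 in ['b', 'e', 'a'] -> ['b', 'e', 'a']


Output: [0, 2, 2, 0, 0, 0, 1, 0, 0, 1, 0]


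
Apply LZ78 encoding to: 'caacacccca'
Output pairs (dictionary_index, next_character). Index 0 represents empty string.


LZ78 encoding steps:
Dictionary: {0: ''}
Step 1: w='' (idx 0), next='c' -> output (0, 'c'), add 'c' as idx 1
Step 2: w='' (idx 0), next='a' -> output (0, 'a'), add 'a' as idx 2
Step 3: w='a' (idx 2), next='c' -> output (2, 'c'), add 'ac' as idx 3
Step 4: w='ac' (idx 3), next='c' -> output (3, 'c'), add 'acc' as idx 4
Step 5: w='c' (idx 1), next='c' -> output (1, 'c'), add 'cc' as idx 5
Step 6: w='a' (idx 2), end of input -> output (2, '')


Encoded: [(0, 'c'), (0, 'a'), (2, 'c'), (3, 'c'), (1, 'c'), (2, '')]


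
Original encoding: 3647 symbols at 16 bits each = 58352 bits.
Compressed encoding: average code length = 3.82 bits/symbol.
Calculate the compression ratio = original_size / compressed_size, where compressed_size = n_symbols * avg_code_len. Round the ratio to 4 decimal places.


original_size = n_symbols * orig_bits = 3647 * 16 = 58352 bits
compressed_size = n_symbols * avg_code_len = 3647 * 3.82 = 13931.54 bits
ratio = original_size / compressed_size = 58352 / 13931.54 = 4.1885

Compression ratio = 4.1885


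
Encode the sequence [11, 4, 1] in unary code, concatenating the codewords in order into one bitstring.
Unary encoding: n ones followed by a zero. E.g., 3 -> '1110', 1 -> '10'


Encode each number as n ones followed by a terminating 0:
  11 -> 111111111110 (12 bits)
  4 -> 11110 (5 bits)
  1 -> 10 (2 bits)
Total length = 12 + 5 + 2 = 19 bits.

Unary([11, 4, 1]) = 1111111111101111010 (19 bits)


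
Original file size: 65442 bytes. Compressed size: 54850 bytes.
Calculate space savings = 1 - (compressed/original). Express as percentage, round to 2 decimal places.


ratio = compressed/original = 54850/65442 = 0.838147
savings = 1 - ratio = 1 - 0.838147 = 0.161853
as a percentage: 0.161853 * 100 = 16.19%

Space savings = 1 - 54850/65442 = 16.19%


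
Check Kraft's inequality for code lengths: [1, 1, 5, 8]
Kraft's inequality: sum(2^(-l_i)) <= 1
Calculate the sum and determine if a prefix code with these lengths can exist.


Sum = 2^(-1) + 2^(-1) + 2^(-5) + 2^(-8)
    = 0.5 + 0.5 + 0.03125 + 0.00390625
    = 265/256 = 1.03515625
Since 1.03515625 > 1, Kraft's inequality is NOT satisfied.
A prefix code with these lengths CANNOT exist.

Kraft sum = 1.03515625. Not satisfied.


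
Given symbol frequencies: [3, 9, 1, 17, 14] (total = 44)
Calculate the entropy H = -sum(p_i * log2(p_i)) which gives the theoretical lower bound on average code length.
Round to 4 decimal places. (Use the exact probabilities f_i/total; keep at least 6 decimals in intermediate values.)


Per-symbol terms -p_i * log2(p_i) with p_i = f_i/44:
  p = 3/44 = 0.068182: log2(p) = -3.874469, -p*log2(p) = 0.264168
  p = 9/44 = 0.204545: log2(p) = -2.289507, -p*log2(p) = 0.468308
  p = 1/44 = 0.022727: log2(p) = -5.459432, -p*log2(p) = 0.124078
  p = 17/44 = 0.386364: log2(p) = -1.371969, -p*log2(p) = 0.530079
  p = 14/44 = 0.318182: log2(p) = -1.652077, -p*log2(p) = 0.525661
H = 0.264168 + 0.468308 + 0.124078 + 0.530079 + 0.525661 = 1.912294

H = 1.9123 bits/symbol


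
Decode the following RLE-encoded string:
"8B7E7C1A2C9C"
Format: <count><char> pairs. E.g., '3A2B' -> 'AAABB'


Expanding each <count><char> pair:
  8B -> 'BBBBBBBB'
  7E -> 'EEEEEEE'
  7C -> 'CCCCCCC'
  1A -> 'A'
  2C -> 'CC'
  9C -> 'CCCCCCCCC'

Decoded = BBBBBBBBEEEEEEECCCCCCCACCCCCCCCCCC


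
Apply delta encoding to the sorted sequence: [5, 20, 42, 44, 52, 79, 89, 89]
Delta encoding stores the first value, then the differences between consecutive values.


First value: 5
Deltas:
  20 - 5 = 15
  42 - 20 = 22
  44 - 42 = 2
  52 - 44 = 8
  79 - 52 = 27
  89 - 79 = 10
  89 - 89 = 0


Delta encoded: [5, 15, 22, 2, 8, 27, 10, 0]


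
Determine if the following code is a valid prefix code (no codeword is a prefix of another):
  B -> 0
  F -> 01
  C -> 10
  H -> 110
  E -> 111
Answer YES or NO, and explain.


Checking each pair (does one codeword prefix another?):
  B='0' vs F='01': prefix -- VIOLATION

NO -- this is NOT a valid prefix code. B (0) is a prefix of F (01).


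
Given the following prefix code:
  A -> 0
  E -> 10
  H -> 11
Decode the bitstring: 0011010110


Decoding step by step:
Bits 0 -> A
Bits 0 -> A
Bits 11 -> H
Bits 0 -> A
Bits 10 -> E
Bits 11 -> H
Bits 0 -> A


Decoded message: AAHAEHA


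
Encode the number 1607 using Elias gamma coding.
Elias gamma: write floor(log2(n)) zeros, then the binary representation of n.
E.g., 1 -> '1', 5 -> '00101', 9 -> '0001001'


num_bits = floor(log2(1607)) + 1 = 11
leading_zeros = num_bits - 1 = 10
binary(1607) = 11001000111

Elias gamma(1607) = '0000000000' + '11001000111' = 000000000011001000111 (21 bits)


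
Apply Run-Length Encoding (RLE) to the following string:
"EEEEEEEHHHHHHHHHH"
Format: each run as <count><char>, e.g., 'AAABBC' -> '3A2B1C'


Scanning runs left to right:
  i=0: run of 'E' x 7 -> '7E'
  i=7: run of 'H' x 10 -> '10H'

RLE = 7E10H


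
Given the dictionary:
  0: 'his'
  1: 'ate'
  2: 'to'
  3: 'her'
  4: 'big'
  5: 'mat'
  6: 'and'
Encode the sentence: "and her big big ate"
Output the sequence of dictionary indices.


Look up each word in the dictionary:
  'and' -> 6
  'her' -> 3
  'big' -> 4
  'big' -> 4
  'ate' -> 1

Encoded: [6, 3, 4, 4, 1]


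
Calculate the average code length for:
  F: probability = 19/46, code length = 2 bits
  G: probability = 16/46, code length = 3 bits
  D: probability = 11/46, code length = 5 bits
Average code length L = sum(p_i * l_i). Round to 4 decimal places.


Weighted contributions p_i * l_i:
  F: (19/46) * 2 = 38/46
  G: (16/46) * 3 = 48/46
  D: (11/46) * 5 = 55/46
Sum = (38 + 48 + 55)/46 = 141/46

L = 141/46 = 3.0652 bits/symbol


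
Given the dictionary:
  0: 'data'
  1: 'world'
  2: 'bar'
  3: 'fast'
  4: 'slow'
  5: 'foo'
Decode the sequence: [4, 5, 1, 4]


Look up each index in the dictionary:
  4 -> 'slow'
  5 -> 'foo'
  1 -> 'world'
  4 -> 'slow'

Decoded: "slow foo world slow"


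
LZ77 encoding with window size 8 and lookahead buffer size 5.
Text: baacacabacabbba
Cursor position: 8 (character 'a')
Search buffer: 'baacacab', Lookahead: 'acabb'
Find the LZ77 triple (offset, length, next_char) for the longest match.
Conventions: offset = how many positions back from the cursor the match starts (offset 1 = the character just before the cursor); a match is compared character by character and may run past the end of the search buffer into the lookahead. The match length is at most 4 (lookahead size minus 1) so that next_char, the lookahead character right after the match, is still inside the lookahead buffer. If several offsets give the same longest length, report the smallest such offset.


Try each offset into the search buffer:
  offset=1 (pos 7, char 'b'): match length 0
  offset=2 (pos 6, char 'a'): match length 1
  offset=3 (pos 5, char 'c'): match length 0
  offset=4 (pos 4, char 'a'): match length 4
  offset=5 (pos 3, char 'c'): match length 0
  offset=6 (pos 2, char 'a'): match length 3
  offset=7 (pos 1, char 'a'): match length 1
  offset=8 (pos 0, char 'b'): match length 0
Longest match has length 4 at offset 4.
next_char = character at position 8 + 4 = 12 -> 'b'

Best match: offset=4, length=4 (matching 'acab' starting at position 4)
LZ77 triple: (4, 4, 'b')


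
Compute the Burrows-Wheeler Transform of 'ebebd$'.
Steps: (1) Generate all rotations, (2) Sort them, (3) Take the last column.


Rotations (sorted):
  0: $ebebd -> last char: d
  1: bd$ebe -> last char: e
  2: bebd$e -> last char: e
  3: d$ebeb -> last char: b
  4: ebd$eb -> last char: b
  5: ebebd$ -> last char: $


BWT = deebb$


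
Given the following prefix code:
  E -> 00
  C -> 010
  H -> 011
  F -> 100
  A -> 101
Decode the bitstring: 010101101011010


Decoding step by step:
Bits 010 -> C
Bits 101 -> A
Bits 101 -> A
Bits 011 -> H
Bits 010 -> C


Decoded message: CAAHC


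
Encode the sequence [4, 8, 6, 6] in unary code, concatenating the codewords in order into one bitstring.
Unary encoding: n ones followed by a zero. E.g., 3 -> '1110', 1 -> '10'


Encode each number as n ones followed by a terminating 0:
  4 -> 11110 (5 bits)
  8 -> 111111110 (9 bits)
  6 -> 1111110 (7 bits)
  6 -> 1111110 (7 bits)
Total length = 5 + 9 + 7 + 7 = 28 bits.

Unary([4, 8, 6, 6]) = 1111011111111011111101111110 (28 bits)


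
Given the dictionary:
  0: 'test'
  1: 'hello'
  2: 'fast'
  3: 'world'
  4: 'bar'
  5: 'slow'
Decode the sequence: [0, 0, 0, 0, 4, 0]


Look up each index in the dictionary:
  0 -> 'test'
  0 -> 'test'
  0 -> 'test'
  0 -> 'test'
  4 -> 'bar'
  0 -> 'test'

Decoded: "test test test test bar test"


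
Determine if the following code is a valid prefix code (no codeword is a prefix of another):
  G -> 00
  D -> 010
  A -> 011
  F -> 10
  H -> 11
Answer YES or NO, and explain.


Checking each pair (does one codeword prefix another?):
  G='00' vs D='010': no prefix
  G='00' vs A='011': no prefix
  G='00' vs F='10': no prefix
  G='00' vs H='11': no prefix
  D='010' vs G='00': no prefix
  D='010' vs A='011': no prefix
  D='010' vs F='10': no prefix
  D='010' vs H='11': no prefix
  A='011' vs G='00': no prefix
  A='011' vs D='010': no prefix
  A='011' vs F='10': no prefix
  A='011' vs H='11': no prefix
  F='10' vs G='00': no prefix
  F='10' vs D='010': no prefix
  F='10' vs A='011': no prefix
  F='10' vs H='11': no prefix
  H='11' vs G='00': no prefix
  H='11' vs D='010': no prefix
  H='11' vs A='011': no prefix
  H='11' vs F='10': no prefix
No violation found over all pairs.

YES -- this is a valid prefix code. No codeword is a prefix of any other codeword.


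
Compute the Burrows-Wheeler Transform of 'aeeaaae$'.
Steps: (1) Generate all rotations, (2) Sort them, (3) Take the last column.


Rotations (sorted):
  0: $aeeaaae -> last char: e
  1: aaae$aee -> last char: e
  2: aae$aeea -> last char: a
  3: ae$aeeaa -> last char: a
  4: aeeaaae$ -> last char: $
  5: e$aeeaaa -> last char: a
  6: eaaae$ae -> last char: e
  7: eeaaae$a -> last char: a


BWT = eeaa$aea


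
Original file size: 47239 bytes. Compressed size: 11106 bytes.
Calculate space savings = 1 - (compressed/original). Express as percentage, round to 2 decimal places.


ratio = compressed/original = 11106/47239 = 0.235102
savings = 1 - ratio = 1 - 0.235102 = 0.764898
as a percentage: 0.764898 * 100 = 76.49%

Space savings = 1 - 11106/47239 = 76.49%


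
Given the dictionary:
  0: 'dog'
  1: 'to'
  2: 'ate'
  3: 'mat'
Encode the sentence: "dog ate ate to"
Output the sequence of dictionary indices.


Look up each word in the dictionary:
  'dog' -> 0
  'ate' -> 2
  'ate' -> 2
  'to' -> 1

Encoded: [0, 2, 2, 1]


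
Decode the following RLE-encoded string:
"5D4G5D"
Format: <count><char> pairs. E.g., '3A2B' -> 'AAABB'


Expanding each <count><char> pair:
  5D -> 'DDDDD'
  4G -> 'GGGG'
  5D -> 'DDDDD'

Decoded = DDDDDGGGGDDDDD


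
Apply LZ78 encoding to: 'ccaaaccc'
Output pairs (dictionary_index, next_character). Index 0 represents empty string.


LZ78 encoding steps:
Dictionary: {0: ''}
Step 1: w='' (idx 0), next='c' -> output (0, 'c'), add 'c' as idx 1
Step 2: w='c' (idx 1), next='a' -> output (1, 'a'), add 'ca' as idx 2
Step 3: w='' (idx 0), next='a' -> output (0, 'a'), add 'a' as idx 3
Step 4: w='a' (idx 3), next='c' -> output (3, 'c'), add 'ac' as idx 4
Step 5: w='c' (idx 1), next='c' -> output (1, 'c'), add 'cc' as idx 5


Encoded: [(0, 'c'), (1, 'a'), (0, 'a'), (3, 'c'), (1, 'c')]


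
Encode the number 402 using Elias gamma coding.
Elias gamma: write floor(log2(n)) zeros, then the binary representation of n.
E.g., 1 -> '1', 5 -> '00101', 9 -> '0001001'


num_bits = floor(log2(402)) + 1 = 9
leading_zeros = num_bits - 1 = 8
binary(402) = 110010010

Elias gamma(402) = '00000000' + '110010010' = 00000000110010010 (17 bits)


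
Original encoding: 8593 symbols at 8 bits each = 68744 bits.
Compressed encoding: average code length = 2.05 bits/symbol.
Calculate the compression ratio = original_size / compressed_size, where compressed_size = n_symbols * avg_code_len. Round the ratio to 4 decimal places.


original_size = n_symbols * orig_bits = 8593 * 8 = 68744 bits
compressed_size = n_symbols * avg_code_len = 8593 * 2.05 = 17615.65 bits
ratio = original_size / compressed_size = 68744 / 17615.65 = 3.9024

Compression ratio = 3.9024


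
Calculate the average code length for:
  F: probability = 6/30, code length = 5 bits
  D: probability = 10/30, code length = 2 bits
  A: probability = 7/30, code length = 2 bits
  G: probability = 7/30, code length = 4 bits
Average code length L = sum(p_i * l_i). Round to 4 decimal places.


Weighted contributions p_i * l_i:
  F: (6/30) * 5 = 30/30
  D: (10/30) * 2 = 20/30
  A: (7/30) * 2 = 14/30
  G: (7/30) * 4 = 28/30
Sum = (30 + 20 + 14 + 28)/30 = 92/30

L = 92/30 = 3.0667 bits/symbol


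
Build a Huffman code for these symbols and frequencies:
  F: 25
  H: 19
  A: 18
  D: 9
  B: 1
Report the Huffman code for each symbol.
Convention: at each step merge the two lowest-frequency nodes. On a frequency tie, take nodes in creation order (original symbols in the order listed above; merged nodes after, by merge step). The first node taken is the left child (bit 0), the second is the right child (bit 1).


Huffman tree construction:
Step 1: Merge B(1) + D(9) = 10
Step 2: Merge (B+D)(10) + A(18) = 28
Step 3: Merge H(19) + F(25) = 44
Step 4: Merge ((B+D)+A)(28) + (H+F)(44) = 72
Read each symbol's code off the tree from the root (left child = 0, right child = 1).

Codes:
  F: 11 (length 2)
  H: 10 (length 2)
  A: 01 (length 2)
  D: 001 (length 3)
  B: 000 (length 3)
Average code length: 154/72 = 2.1389 bits/symbol


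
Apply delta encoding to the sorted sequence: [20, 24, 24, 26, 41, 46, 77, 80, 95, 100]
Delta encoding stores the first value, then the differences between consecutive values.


First value: 20
Deltas:
  24 - 20 = 4
  24 - 24 = 0
  26 - 24 = 2
  41 - 26 = 15
  46 - 41 = 5
  77 - 46 = 31
  80 - 77 = 3
  95 - 80 = 15
  100 - 95 = 5


Delta encoded: [20, 4, 0, 2, 15, 5, 31, 3, 15, 5]


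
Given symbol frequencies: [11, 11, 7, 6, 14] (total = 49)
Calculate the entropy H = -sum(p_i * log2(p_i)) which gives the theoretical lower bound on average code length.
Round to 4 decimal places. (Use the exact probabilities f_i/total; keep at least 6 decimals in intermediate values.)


Per-symbol terms -p_i * log2(p_i) with p_i = f_i/49:
  p = 11/49 = 0.224490: log2(p) = -2.155278, -p*log2(p) = 0.483838
  p = 11/49 = 0.224490: log2(p) = -2.155278, -p*log2(p) = 0.483838
  p = 7/49 = 0.142857: log2(p) = -2.807355, -p*log2(p) = 0.401051
  p = 6/49 = 0.122449: log2(p) = -3.029747, -p*log2(p) = 0.370989
  p = 14/49 = 0.285714: log2(p) = -1.807355, -p*log2(p) = 0.516387
H = 0.483838 + 0.483838 + 0.401051 + 0.370989 + 0.516387 = 2.256103

H = 2.2561 bits/symbol


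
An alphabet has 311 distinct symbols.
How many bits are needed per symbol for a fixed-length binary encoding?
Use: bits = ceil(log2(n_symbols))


log2(311) = 8.2808
Bracket: 2^8 = 256 < 311 <= 2^9 = 512
So ceil(log2(311)) = 9

bits = ceil(log2(311)) = ceil(8.2808) = 9 bits


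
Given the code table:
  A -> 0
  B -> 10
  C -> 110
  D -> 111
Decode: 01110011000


Decoding:
0 -> A
111 -> D
0 -> A
0 -> A
110 -> C
0 -> A
0 -> A


Result: ADAACAA


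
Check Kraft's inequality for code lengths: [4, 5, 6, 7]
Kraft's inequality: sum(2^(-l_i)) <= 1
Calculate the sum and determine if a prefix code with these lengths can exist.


Sum = 2^(-4) + 2^(-5) + 2^(-6) + 2^(-7)
    = 0.0625 + 0.03125 + 0.015625 + 0.0078125
    = 15/128 = 0.1171875
Since 0.1171875 <= 1, Kraft's inequality IS satisfied.
A prefix code with these lengths CAN exist.

Kraft sum = 0.1171875. Satisfied.


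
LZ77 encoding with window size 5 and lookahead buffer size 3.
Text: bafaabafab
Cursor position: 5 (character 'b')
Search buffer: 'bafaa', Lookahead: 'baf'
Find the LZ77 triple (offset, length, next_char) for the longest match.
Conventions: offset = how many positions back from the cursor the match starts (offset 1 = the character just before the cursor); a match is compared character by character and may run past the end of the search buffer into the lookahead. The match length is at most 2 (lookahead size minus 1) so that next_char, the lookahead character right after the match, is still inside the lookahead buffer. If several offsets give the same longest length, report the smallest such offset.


Try each offset into the search buffer:
  offset=1 (pos 4, char 'a'): match length 0
  offset=2 (pos 3, char 'a'): match length 0
  offset=3 (pos 2, char 'f'): match length 0
  offset=4 (pos 1, char 'a'): match length 0
  offset=5 (pos 0, char 'b'): match length 2
Longest match has length 2 at offset 5.
next_char = character at position 5 + 2 = 7 -> 'f'

Best match: offset=5, length=2 (matching 'ba' starting at position 0)
LZ77 triple: (5, 2, 'f')


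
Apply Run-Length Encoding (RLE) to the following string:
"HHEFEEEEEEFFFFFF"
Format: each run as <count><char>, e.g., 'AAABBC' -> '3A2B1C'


Scanning runs left to right:
  i=0: run of 'H' x 2 -> '2H'
  i=2: run of 'E' x 1 -> '1E'
  i=3: run of 'F' x 1 -> '1F'
  i=4: run of 'E' x 6 -> '6E'
  i=10: run of 'F' x 6 -> '6F'

RLE = 2H1E1F6E6F


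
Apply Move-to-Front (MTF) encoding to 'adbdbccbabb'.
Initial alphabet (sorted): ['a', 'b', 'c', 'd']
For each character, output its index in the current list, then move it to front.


MTF encoding:
'a': index 0 in ['a', 'b', 'c', 'd'] -> ['a', 'b', 'c', 'd']
'd': index 3 in ['a', 'b', 'c', 'd'] -> ['d', 'a', 'b', 'c']
'b': index 2 in ['d', 'a', 'b', 'c'] -> ['b', 'd', 'a', 'c']
'd': index 1 in ['b', 'd', 'a', 'c'] -> ['d', 'b', 'a', 'c']
'b': index 1 in ['d', 'b', 'a', 'c'] -> ['b', 'd', 'a', 'c']
'c': index 3 in ['b', 'd', 'a', 'c'] -> ['c', 'b', 'd', 'a']
'c': index 0 in ['c', 'b', 'd', 'a'] -> ['c', 'b', 'd', 'a']
'b': index 1 in ['c', 'b', 'd', 'a'] -> ['b', 'c', 'd', 'a']
'a': index 3 in ['b', 'c', 'd', 'a'] -> ['a', 'b', 'c', 'd']
'b': index 1 in ['a', 'b', 'c', 'd'] -> ['b', 'a', 'c', 'd']
'b': index 0 in ['b', 'a', 'c', 'd'] -> ['b', 'a', 'c', 'd']


Output: [0, 3, 2, 1, 1, 3, 0, 1, 3, 1, 0]


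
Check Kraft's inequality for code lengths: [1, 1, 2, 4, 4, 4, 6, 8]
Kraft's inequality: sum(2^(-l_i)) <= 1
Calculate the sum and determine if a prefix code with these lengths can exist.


Sum = 2^(-1) + 2^(-1) + 2^(-2) + 2^(-4) + 2^(-4) + 2^(-4) + 2^(-6) + 2^(-8)
    = 0.5 + 0.5 + 0.25 + 0.0625 + 0.0625 + 0.0625 + 0.015625 + 0.00390625
    = 373/256 = 1.45703125
Since 1.45703125 > 1, Kraft's inequality is NOT satisfied.
A prefix code with these lengths CANNOT exist.

Kraft sum = 1.45703125. Not satisfied.


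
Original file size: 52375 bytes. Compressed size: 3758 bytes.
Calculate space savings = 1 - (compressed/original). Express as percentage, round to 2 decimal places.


ratio = compressed/original = 3758/52375 = 0.071752
savings = 1 - ratio = 1 - 0.071752 = 0.928248
as a percentage: 0.928248 * 100 = 92.82%

Space savings = 1 - 3758/52375 = 92.82%


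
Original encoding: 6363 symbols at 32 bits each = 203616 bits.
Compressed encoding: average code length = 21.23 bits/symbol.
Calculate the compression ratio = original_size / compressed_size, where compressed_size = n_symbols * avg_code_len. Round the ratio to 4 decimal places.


original_size = n_symbols * orig_bits = 6363 * 32 = 203616 bits
compressed_size = n_symbols * avg_code_len = 6363 * 21.23 = 135086.49 bits
ratio = original_size / compressed_size = 203616 / 135086.49 = 1.5073

Compression ratio = 1.5073


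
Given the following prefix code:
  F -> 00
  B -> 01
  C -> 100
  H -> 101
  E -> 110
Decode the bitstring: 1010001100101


Decoding step by step:
Bits 101 -> H
Bits 00 -> F
Bits 01 -> B
Bits 100 -> C
Bits 101 -> H


Decoded message: HFBCH


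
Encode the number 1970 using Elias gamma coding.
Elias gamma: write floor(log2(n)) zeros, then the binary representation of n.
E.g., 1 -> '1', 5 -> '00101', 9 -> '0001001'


num_bits = floor(log2(1970)) + 1 = 11
leading_zeros = num_bits - 1 = 10
binary(1970) = 11110110010

Elias gamma(1970) = '0000000000' + '11110110010' = 000000000011110110010 (21 bits)


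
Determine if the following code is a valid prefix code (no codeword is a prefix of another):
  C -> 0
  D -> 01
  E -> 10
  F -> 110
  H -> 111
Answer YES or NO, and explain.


Checking each pair (does one codeword prefix another?):
  C='0' vs D='01': prefix -- VIOLATION

NO -- this is NOT a valid prefix code. C (0) is a prefix of D (01).


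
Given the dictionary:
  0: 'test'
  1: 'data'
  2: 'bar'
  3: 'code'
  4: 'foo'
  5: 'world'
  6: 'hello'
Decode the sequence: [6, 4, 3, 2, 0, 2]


Look up each index in the dictionary:
  6 -> 'hello'
  4 -> 'foo'
  3 -> 'code'
  2 -> 'bar'
  0 -> 'test'
  2 -> 'bar'

Decoded: "hello foo code bar test bar"


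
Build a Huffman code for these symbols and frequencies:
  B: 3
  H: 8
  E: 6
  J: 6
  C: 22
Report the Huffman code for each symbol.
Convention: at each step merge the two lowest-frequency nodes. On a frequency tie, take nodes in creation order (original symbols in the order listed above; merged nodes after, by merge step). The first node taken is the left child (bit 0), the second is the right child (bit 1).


Huffman tree construction:
Step 1: Merge B(3) + E(6) = 9
Step 2: Merge J(6) + H(8) = 14
Step 3: Merge (B+E)(9) + (J+H)(14) = 23
Step 4: Merge C(22) + ((B+E)+(J+H))(23) = 45
Read each symbol's code off the tree from the root (left child = 0, right child = 1).

Codes:
  B: 100 (length 3)
  H: 111 (length 3)
  E: 101 (length 3)
  J: 110 (length 3)
  C: 0 (length 1)
Average code length: 91/45 = 2.0222 bits/symbol


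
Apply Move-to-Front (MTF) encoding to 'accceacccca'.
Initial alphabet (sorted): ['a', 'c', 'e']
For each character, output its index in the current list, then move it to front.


MTF encoding:
'a': index 0 in ['a', 'c', 'e'] -> ['a', 'c', 'e']
'c': index 1 in ['a', 'c', 'e'] -> ['c', 'a', 'e']
'c': index 0 in ['c', 'a', 'e'] -> ['c', 'a', 'e']
'c': index 0 in ['c', 'a', 'e'] -> ['c', 'a', 'e']
'e': index 2 in ['c', 'a', 'e'] -> ['e', 'c', 'a']
'a': index 2 in ['e', 'c', 'a'] -> ['a', 'e', 'c']
'c': index 2 in ['a', 'e', 'c'] -> ['c', 'a', 'e']
'c': index 0 in ['c', 'a', 'e'] -> ['c', 'a', 'e']
'c': index 0 in ['c', 'a', 'e'] -> ['c', 'a', 'e']
'c': index 0 in ['c', 'a', 'e'] -> ['c', 'a', 'e']
'a': index 1 in ['c', 'a', 'e'] -> ['a', 'c', 'e']


Output: [0, 1, 0, 0, 2, 2, 2, 0, 0, 0, 1]


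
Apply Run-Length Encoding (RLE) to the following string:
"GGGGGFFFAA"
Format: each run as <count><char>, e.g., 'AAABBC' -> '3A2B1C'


Scanning runs left to right:
  i=0: run of 'G' x 5 -> '5G'
  i=5: run of 'F' x 3 -> '3F'
  i=8: run of 'A' x 2 -> '2A'

RLE = 5G3F2A


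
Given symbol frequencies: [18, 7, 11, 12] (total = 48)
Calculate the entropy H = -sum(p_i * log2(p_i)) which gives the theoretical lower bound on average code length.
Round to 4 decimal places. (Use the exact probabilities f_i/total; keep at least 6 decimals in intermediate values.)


Per-symbol terms -p_i * log2(p_i) with p_i = f_i/48:
  p = 18/48 = 0.375000: log2(p) = -1.415037, -p*log2(p) = 0.530639
  p = 7/48 = 0.145833: log2(p) = -2.777608, -p*log2(p) = 0.405068
  p = 11/48 = 0.229167: log2(p) = -2.125531, -p*log2(p) = 0.487101
  p = 12/48 = 0.250000: log2(p) = -2.000000, -p*log2(p) = 0.500000
H = 0.530639 + 0.405068 + 0.487101 + 0.500000 = 1.922808

H = 1.9228 bits/symbol


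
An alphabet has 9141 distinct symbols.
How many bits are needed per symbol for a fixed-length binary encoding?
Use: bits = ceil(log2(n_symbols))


log2(9141) = 13.1581
Bracket: 2^13 = 8192 < 9141 <= 2^14 = 16384
So ceil(log2(9141)) = 14

bits = ceil(log2(9141)) = ceil(13.1581) = 14 bits


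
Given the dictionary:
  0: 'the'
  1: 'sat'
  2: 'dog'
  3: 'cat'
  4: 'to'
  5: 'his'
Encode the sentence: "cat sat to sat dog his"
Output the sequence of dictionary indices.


Look up each word in the dictionary:
  'cat' -> 3
  'sat' -> 1
  'to' -> 4
  'sat' -> 1
  'dog' -> 2
  'his' -> 5

Encoded: [3, 1, 4, 1, 2, 5]


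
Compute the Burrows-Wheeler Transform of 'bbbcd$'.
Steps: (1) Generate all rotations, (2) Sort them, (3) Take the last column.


Rotations (sorted):
  0: $bbbcd -> last char: d
  1: bbbcd$ -> last char: $
  2: bbcd$b -> last char: b
  3: bcd$bb -> last char: b
  4: cd$bbb -> last char: b
  5: d$bbbc -> last char: c


BWT = d$bbbc


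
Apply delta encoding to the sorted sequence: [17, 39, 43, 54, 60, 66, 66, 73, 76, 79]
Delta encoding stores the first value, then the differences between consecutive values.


First value: 17
Deltas:
  39 - 17 = 22
  43 - 39 = 4
  54 - 43 = 11
  60 - 54 = 6
  66 - 60 = 6
  66 - 66 = 0
  73 - 66 = 7
  76 - 73 = 3
  79 - 76 = 3


Delta encoded: [17, 22, 4, 11, 6, 6, 0, 7, 3, 3]


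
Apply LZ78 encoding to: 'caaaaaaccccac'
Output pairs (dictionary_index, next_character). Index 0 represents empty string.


LZ78 encoding steps:
Dictionary: {0: ''}
Step 1: w='' (idx 0), next='c' -> output (0, 'c'), add 'c' as idx 1
Step 2: w='' (idx 0), next='a' -> output (0, 'a'), add 'a' as idx 2
Step 3: w='a' (idx 2), next='a' -> output (2, 'a'), add 'aa' as idx 3
Step 4: w='aa' (idx 3), next='a' -> output (3, 'a'), add 'aaa' as idx 4
Step 5: w='c' (idx 1), next='c' -> output (1, 'c'), add 'cc' as idx 5
Step 6: w='cc' (idx 5), next='a' -> output (5, 'a'), add 'cca' as idx 6
Step 7: w='c' (idx 1), end of input -> output (1, '')


Encoded: [(0, 'c'), (0, 'a'), (2, 'a'), (3, 'a'), (1, 'c'), (5, 'a'), (1, '')]


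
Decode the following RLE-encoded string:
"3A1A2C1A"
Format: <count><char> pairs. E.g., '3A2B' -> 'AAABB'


Expanding each <count><char> pair:
  3A -> 'AAA'
  1A -> 'A'
  2C -> 'CC'
  1A -> 'A'

Decoded = AAAACCA


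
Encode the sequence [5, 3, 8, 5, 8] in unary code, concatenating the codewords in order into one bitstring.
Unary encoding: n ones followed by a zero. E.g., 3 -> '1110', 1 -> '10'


Encode each number as n ones followed by a terminating 0:
  5 -> 111110 (6 bits)
  3 -> 1110 (4 bits)
  8 -> 111111110 (9 bits)
  5 -> 111110 (6 bits)
  8 -> 111111110 (9 bits)
Total length = 6 + 4 + 9 + 6 + 9 = 34 bits.

Unary([5, 3, 8, 5, 8]) = 1111101110111111110111110111111110 (34 bits)


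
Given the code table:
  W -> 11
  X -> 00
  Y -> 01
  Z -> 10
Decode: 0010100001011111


Decoding:
00 -> X
10 -> Z
10 -> Z
00 -> X
01 -> Y
01 -> Y
11 -> W
11 -> W


Result: XZZXYYWW


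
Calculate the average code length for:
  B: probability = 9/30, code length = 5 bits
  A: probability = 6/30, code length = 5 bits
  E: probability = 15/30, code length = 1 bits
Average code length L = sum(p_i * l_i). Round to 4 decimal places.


Weighted contributions p_i * l_i:
  B: (9/30) * 5 = 45/30
  A: (6/30) * 5 = 30/30
  E: (15/30) * 1 = 15/30
Sum = (45 + 30 + 15)/30 = 90/30

L = 90/30 = 3.0000 bits/symbol


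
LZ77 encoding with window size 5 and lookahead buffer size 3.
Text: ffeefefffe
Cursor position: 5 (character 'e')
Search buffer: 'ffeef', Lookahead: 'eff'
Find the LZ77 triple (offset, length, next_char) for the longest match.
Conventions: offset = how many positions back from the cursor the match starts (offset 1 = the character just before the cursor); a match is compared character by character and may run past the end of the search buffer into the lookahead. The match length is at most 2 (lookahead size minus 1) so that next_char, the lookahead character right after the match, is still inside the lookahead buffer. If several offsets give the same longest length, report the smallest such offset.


Try each offset into the search buffer:
  offset=1 (pos 4, char 'f'): match length 0
  offset=2 (pos 3, char 'e'): match length 2
  offset=3 (pos 2, char 'e'): match length 1
  offset=4 (pos 1, char 'f'): match length 0
  offset=5 (pos 0, char 'f'): match length 0
Longest match has length 2 at offset 2.
next_char = character at position 5 + 2 = 7 -> 'f'

Best match: offset=2, length=2 (matching 'ef' starting at position 3)
LZ77 triple: (2, 2, 'f')
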